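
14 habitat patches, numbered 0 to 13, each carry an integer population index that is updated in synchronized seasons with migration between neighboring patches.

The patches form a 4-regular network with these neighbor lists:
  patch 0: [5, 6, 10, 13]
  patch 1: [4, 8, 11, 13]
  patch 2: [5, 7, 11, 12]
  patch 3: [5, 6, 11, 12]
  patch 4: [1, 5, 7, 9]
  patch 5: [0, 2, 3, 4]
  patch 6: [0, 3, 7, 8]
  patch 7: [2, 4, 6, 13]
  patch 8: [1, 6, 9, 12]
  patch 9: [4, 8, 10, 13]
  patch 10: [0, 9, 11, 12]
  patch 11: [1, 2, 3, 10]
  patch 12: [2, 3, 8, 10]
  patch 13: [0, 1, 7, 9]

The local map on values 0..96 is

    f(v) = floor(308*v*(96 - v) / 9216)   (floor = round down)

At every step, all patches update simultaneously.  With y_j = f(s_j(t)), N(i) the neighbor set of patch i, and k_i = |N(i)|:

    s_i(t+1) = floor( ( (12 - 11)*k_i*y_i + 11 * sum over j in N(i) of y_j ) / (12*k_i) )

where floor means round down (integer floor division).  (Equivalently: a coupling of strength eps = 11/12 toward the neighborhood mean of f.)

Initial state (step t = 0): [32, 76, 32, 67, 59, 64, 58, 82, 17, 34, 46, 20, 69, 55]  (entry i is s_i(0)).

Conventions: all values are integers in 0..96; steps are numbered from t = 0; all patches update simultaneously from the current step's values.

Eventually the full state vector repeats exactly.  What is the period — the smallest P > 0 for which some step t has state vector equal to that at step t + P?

Answer: 2
Key observation: The state at step 14, [76, 76, 76, 76, 76, 76, 76, 76, 76, 76, 76, 76, 76, 76], reappears at step 16 — and no state repeats earlier — so the cycle the system enters has period 2.

Derivation:
t=0: [32, 76, 32, 67, 59, 64, 58, 82, 17, 34, 46, 20, 69, 55]
t=1: [72, 59, 55, 63, 57, 68, 55, 69, 62, 67, 63, 63, 62, 58]
t=2: [68, 71, 66, 69, 65, 68, 65, 73, 70, 70, 65, 71, 70, 64]
t=3: [65, 63, 60, 62, 60, 64, 60, 66, 61, 65, 61, 63, 63, 60]
t=4: [70, 70, 68, 69, 67, 70, 68, 71, 69, 71, 68, 70, 70, 67]
t=5: [62, 62, 60, 60, 59, 62, 60, 63, 60, 62, 60, 61, 62, 59]
t=6: [71, 71, 70, 70, 69, 71, 70, 71, 70, 71, 70, 71, 71, 69]
t=7: [60, 60, 59, 59, 59, 60, 59, 60, 59, 60, 59, 59, 59, 59]
t=8: [72, 72, 72, 72, 72, 72, 72, 72, 72, 72, 72, 72, 72, 72]
t=9: [57, 57, 57, 57, 57, 57, 57, 57, 57, 57, 57, 57, 57, 57]
t=10: [74, 74, 74, 74, 74, 74, 74, 74, 74, 74, 74, 74, 74, 74]
t=11: [54, 54, 54, 54, 54, 54, 54, 54, 54, 54, 54, 54, 54, 54]
t=12: [75, 75, 75, 75, 75, 75, 75, 75, 75, 75, 75, 75, 75, 75]
t=13: [52, 52, 52, 52, 52, 52, 52, 52, 52, 52, 52, 52, 52, 52]
t=14: [76, 76, 76, 76, 76, 76, 76, 76, 76, 76, 76, 76, 76, 76]
t=15: [50, 50, 50, 50, 50, 50, 50, 50, 50, 50, 50, 50, 50, 50]
t=16: [76, 76, 76, 76, 76, 76, 76, 76, 76, 76, 76, 76, 76, 76]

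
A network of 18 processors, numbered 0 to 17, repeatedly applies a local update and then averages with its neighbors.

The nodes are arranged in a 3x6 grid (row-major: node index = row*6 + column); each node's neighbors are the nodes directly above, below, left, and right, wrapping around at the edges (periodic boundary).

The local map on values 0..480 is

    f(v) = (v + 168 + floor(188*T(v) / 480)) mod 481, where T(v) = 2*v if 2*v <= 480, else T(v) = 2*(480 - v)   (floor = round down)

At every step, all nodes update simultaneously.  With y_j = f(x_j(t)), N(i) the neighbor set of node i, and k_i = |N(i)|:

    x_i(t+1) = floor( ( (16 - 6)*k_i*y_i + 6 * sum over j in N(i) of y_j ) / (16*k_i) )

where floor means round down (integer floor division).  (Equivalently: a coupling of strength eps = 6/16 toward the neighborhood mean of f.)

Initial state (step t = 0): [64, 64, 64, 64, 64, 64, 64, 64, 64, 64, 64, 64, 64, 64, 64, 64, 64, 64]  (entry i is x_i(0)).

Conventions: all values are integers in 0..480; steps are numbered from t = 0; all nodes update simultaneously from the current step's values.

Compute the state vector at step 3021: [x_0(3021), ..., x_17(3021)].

Simulating step by step:
t=0: [64, 64, 64, 64, 64, 64, 64, 64, 64, 64, 64, 64, 64, 64, 64, 64, 64, 64]
t=1: [282, 282, 282, 282, 282, 282, 282, 282, 282, 282, 282, 282, 282, 282, 282, 282, 282, 282]
t=2: [124, 124, 124, 124, 124, 124, 124, 124, 124, 124, 124, 124, 124, 124, 124, 124, 124, 124]
t=3: [389, 389, 389, 389, 389, 389, 389, 389, 389, 389, 389, 389, 389, 389, 389, 389, 389, 389]
t=4: [147, 147, 147, 147, 147, 147, 147, 147, 147, 147, 147, 147, 147, 147, 147, 147, 147, 147]
t=5: [430, 430, 430, 430, 430, 430, 430, 430, 430, 430, 430, 430, 430, 430, 430, 430, 430, 430]
t=6: [156, 156, 156, 156, 156, 156, 156, 156, 156, 156, 156, 156, 156, 156, 156, 156, 156, 156]
t=7: [446, 446, 446, 446, 446, 446, 446, 446, 446, 446, 446, 446, 446, 446, 446, 446, 446, 446]
t=8: [159, 159, 159, 159, 159, 159, 159, 159, 159, 159, 159, 159, 159, 159, 159, 159, 159, 159]
t=9: [451, 451, 451, 451, 451, 451, 451, 451, 451, 451, 451, 451, 451, 451, 451, 451, 451, 451]
t=10: [160, 160, 160, 160, 160, 160, 160, 160, 160, 160, 160, 160, 160, 160, 160, 160, 160, 160]
t=11: [453, 453, 453, 453, 453, 453, 453, 453, 453, 453, 453, 453, 453, 453, 453, 453, 453, 453]
t=12: [161, 161, 161, 161, 161, 161, 161, 161, 161, 161, 161, 161, 161, 161, 161, 161, 161, 161]
t=13: [455, 455, 455, 455, 455, 455, 455, 455, 455, 455, 455, 455, 455, 455, 455, 455, 455, 455]
t=14: [161, 161, 161, 161, 161, 161, 161, 161, 161, 161, 161, 161, 161, 161, 161, 161, 161, 161]

Answer: [455, 455, 455, 455, 455, 455, 455, 455, 455, 455, 455, 455, 455, 455, 455, 455, 455, 455]
Key observation: The state at step 12, [161, 161, 161, 161, 161, 161, 161, 161, 161, 161, 161, 161, 161, 161, 161, 161, 161, 161], reappears at step 14: the system is in a cycle of period 2 from step 12 on.  Therefore the state at step 3021 equals the state at step 12 + ((3021 - 12) mod 2) = 13, which is [455, 455, 455, 455, 455, 455, 455, 455, 455, 455, 455, 455, 455, 455, 455, 455, 455, 455].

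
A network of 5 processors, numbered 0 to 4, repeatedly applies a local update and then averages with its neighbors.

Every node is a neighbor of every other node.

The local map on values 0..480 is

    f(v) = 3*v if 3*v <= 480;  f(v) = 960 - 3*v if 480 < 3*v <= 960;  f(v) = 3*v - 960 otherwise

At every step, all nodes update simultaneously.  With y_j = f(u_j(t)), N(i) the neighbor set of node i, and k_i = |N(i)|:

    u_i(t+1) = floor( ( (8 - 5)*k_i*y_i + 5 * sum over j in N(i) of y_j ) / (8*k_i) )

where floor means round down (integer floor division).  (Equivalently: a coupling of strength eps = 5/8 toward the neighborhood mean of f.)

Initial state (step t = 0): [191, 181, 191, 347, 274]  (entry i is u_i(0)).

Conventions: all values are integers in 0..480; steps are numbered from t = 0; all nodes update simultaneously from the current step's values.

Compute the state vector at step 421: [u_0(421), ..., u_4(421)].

Answer: [36, 36, 36, 37, 37]
Key observation: The state at step 14, [108, 108, 108, 109, 109], reappears at step 18: the system is in a cycle of period 4 from step 14 on.  Therefore the state at step 421 equals the state at step 14 + ((421 - 14) mod 4) = 17, which is [36, 36, 36, 37, 37].

Derivation:
t=0: [191, 181, 191, 347, 274]
t=1: [304, 311, 304, 238, 250]
t=2: [100, 96, 100, 144, 136]
t=3: [335, 333, 335, 364, 359]
t=4: [68, 67, 68, 87, 84]
t=5: [219, 219, 219, 232, 230]
t=6: [291, 291, 291, 283, 284]
t=7: [94, 94, 94, 99, 98]
t=8: [286, 286, 286, 289, 288]
t=9: [99, 99, 99, 97, 98]
t=10: [295, 295, 295, 294, 294]
t=11: [75, 75, 75, 76, 76]
t=12: [225, 225, 225, 226, 226]
t=13: [284, 284, 284, 283, 283]
t=14: [108, 108, 108, 109, 109]
t=15: [324, 324, 324, 325, 325]
t=16: [12, 12, 12, 13, 13]
t=17: [36, 36, 36, 37, 37]
t=18: [108, 108, 108, 109, 109]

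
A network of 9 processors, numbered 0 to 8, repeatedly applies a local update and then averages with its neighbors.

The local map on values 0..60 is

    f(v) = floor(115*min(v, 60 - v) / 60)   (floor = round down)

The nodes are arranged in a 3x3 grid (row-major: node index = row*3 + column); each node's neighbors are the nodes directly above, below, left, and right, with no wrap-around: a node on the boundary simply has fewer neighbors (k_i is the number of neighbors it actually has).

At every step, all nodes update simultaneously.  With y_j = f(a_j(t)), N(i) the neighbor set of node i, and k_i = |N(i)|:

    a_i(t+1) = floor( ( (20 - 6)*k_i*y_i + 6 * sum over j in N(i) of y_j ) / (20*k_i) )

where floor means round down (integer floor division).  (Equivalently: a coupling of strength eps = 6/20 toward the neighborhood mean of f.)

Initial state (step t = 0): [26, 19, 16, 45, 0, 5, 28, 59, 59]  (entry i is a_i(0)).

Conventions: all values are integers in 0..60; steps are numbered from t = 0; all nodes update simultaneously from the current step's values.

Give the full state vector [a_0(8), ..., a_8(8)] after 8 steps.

Answer: [22, 26, 30, 24, 26, 25, 35, 37, 43]

Derivation:
t=0: [26, 19, 16, 45, 0, 5, 28, 59, 59]
t=1: [43, 33, 27, 29, 5, 9, 41, 6, 2]
t=2: [38, 44, 45, 46, 16, 18, 35, 12, 6]
t=3: [37, 31, 29, 30, 29, 30, 40, 24, 16]
t=4: [47, 53, 55, 53, 54, 53, 42, 44, 36]
t=5: [20, 13, 10, 16, 12, 15, 30, 30, 38]
t=6: [34, 24, 21, 32, 26, 28, 52, 52, 42]
t=7: [49, 46, 42, 48, 46, 49, 20, 20, 34]
t=8: [22, 26, 30, 24, 26, 25, 35, 37, 43]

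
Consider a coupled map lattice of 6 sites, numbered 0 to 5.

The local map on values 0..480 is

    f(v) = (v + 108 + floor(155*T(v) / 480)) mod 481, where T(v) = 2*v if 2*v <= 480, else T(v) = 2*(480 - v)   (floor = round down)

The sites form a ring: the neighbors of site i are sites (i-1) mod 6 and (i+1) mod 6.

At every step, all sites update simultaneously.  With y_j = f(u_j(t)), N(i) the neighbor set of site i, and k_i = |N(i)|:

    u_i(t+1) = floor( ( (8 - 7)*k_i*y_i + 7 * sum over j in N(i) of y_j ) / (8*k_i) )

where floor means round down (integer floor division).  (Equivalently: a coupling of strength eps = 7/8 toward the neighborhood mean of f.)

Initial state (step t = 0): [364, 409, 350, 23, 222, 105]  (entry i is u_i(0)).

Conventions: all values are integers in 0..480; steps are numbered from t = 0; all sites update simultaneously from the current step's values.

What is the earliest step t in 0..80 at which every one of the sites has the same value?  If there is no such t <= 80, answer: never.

Simulating step by step:
t=0: [364, 409, 350, 23, 222, 105]  (not all equal)
t=1: [166, 64, 106, 251, 245, 270]  (not all equal)
t=2: [154, 316, 139, 136, 27, 180]  (not all equal)
t=3: [242, 310, 207, 254, 340, 274]  (not all equal)
t=4: [37, 211, 87, 224, 33, 38]  (not all equal)
t=5: [294, 240, 438, 240, 302, 165]  (not all equal)
t=6: [180, 60, 30, 61, 180, 84]  (not all equal)
t=7: [248, 271, 200, 271, 249, 384]  (not all equal)
t=8: [48, 205, 82, 206, 49, 30]  (not all equal)
t=9: [286, 243, 420, 244, 287, 183]  (not all equal)
t=10: [193, 56, 30, 56, 193, 84]  (not all equal)
t=11: [248, 279, 194, 279, 248, 402]  (not all equal)
t=12: [52, 201, 84, 201, 52, 30]  (not all equal)
t=13: [284, 246, 414, 246, 284, 188]  (not all equal)
t=14: [197, 55, 31, 55, 197, 84]  (not all equal)
t=15: [248, 283, 193, 283, 248, 408]  (not all equal)
t=16: [54, 201, 85, 201, 54, 31]  (not all equal)
t=17: [285, 248, 414, 248, 285, 191]  (not all equal)
t=18: [199, 55, 31, 55, 199, 85]  (not all equal)
t=19: [249, 284, 193, 284, 249, 411]  (not all equal)
t=20: [55, 201, 85, 201, 55, 32]  (not all equal)
t=21: [286, 249, 414, 249, 286, 193]  (not all equal)
t=22: [201, 56, 32, 56, 201, 86]  (not all equal)
t=23: [251, 286, 195, 286, 251, 414]  (not all equal)
t=24: [56, 202, 86, 202, 56, 32]  (not all equal)
t=25: [287, 251, 416, 251, 287, 195]  (not all equal)
t=26: [202, 56, 32, 56, 202, 86]  (not all equal)
t=27: [251, 287, 195, 287, 251, 416]  (not all equal)
t=28: [56, 202, 86, 202, 56, 32]  (not all equal)

Answer: never
Key observation: The state at step 24 reappears at step 28 — the system is in a cycle of period 4 from step 24 on.  No step 0..28 is synchronized, and the cycle repeats forever, so no step up to 80 (or ever) has all sites equal.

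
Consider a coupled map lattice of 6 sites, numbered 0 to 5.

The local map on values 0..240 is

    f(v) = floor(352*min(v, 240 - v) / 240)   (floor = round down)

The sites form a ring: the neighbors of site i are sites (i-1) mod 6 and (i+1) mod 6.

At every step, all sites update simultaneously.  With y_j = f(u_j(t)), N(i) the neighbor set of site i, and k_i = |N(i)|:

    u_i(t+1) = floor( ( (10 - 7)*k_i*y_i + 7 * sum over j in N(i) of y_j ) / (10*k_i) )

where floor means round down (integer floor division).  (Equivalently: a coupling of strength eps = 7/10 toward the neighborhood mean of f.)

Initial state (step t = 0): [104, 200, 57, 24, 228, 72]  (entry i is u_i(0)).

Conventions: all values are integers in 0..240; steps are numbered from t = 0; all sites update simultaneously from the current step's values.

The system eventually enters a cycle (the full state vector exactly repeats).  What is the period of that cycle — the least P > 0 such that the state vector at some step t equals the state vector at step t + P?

Simulating step by step:
t=0: [104, 200, 57, 24, 228, 72]
t=1: [102, 99, 57, 45, 54, 90]
t=2: [141, 124, 98, 76, 93, 119]
t=3: [163, 151, 141, 130, 140, 150]
t=4: [125, 128, 145, 150, 146, 129]
t=5: [164, 156, 145, 136, 144, 155]
t=6: [119, 124, 137, 143, 138, 125]
t=7: [170, 164, 154, 147, 153, 163]
t=8: [108, 113, 124, 129, 124, 113]
t=9: [162, 164, 165, 167, 165, 164]
t=10: [111, 111, 109, 109, 109, 111]
t=11: [162, 160, 160, 159, 160, 160]
t=12: [116, 115, 117, 117, 117, 115]
t=13: [168, 169, 169, 171, 169, 169]
t=14: [104, 104, 102, 103, 102, 104]
t=15: [152, 150, 150, 149, 150, 150]
t=16: [131, 130, 132, 132, 132, 130]
t=17: [160, 159, 159, 158, 159, 159]
t=18: [117, 117, 118, 118, 118, 117]
t=19: [171, 171, 172, 173, 172, 171]
t=20: [101, 100, 99, 98, 99, 100]
t=21: [146, 146, 144, 144, 144, 146]
t=22: [137, 138, 138, 140, 138, 138]
t=23: [149, 149, 147, 148, 147, 149]
t=24: [133, 134, 134, 135, 134, 134]
t=25: [155, 155, 154, 154, 154, 155]
t=26: [124, 124, 125, 126, 125, 124]
t=27: [170, 169, 168, 167, 168, 169]
t=28: [103, 103, 105, 105, 105, 103]
t=29: [151, 152, 152, 154, 152, 152]
t=30: [129, 129, 127, 128, 127, 129]
t=31: [162, 163, 163, 164, 163, 163]
t=32: [112, 112, 111, 111, 111, 112]
t=33: [164, 163, 162, 162, 162, 163]
t=34: [111, 112, 113, 114, 113, 112]
t=35: [163, 163, 165, 165, 165, 163]
t=36: [112, 111, 110, 110, 110, 111]
t=37: [162, 162, 161, 161, 161, 162]
t=38: [114, 114, 114, 115, 114, 114]
t=39: [167, 167, 167, 167, 167, 167]
t=40: [107, 107, 107, 107, 107, 107]
t=41: [156, 156, 156, 156, 156, 156]
t=42: [123, 123, 123, 123, 123, 123]
t=43: [171, 171, 171, 171, 171, 171]
t=44: [101, 101, 101, 101, 101, 101]
t=45: [148, 148, 148, 148, 148, 148]
t=46: [134, 134, 134, 134, 134, 134]
t=47: [155, 155, 155, 155, 155, 155]
t=48: [124, 124, 124, 124, 124, 124]
t=49: [170, 170, 170, 170, 170, 170]
t=50: [102, 102, 102, 102, 102, 102]
t=51: [149, 149, 149, 149, 149, 149]
t=52: [133, 133, 133, 133, 133, 133]
t=53: [156, 156, 156, 156, 156, 156]

Answer: 12
Key observation: The state at step 41, [156, 156, 156, 156, 156, 156], reappears at step 53 — and no state repeats earlier — so the cycle the system enters has period 12.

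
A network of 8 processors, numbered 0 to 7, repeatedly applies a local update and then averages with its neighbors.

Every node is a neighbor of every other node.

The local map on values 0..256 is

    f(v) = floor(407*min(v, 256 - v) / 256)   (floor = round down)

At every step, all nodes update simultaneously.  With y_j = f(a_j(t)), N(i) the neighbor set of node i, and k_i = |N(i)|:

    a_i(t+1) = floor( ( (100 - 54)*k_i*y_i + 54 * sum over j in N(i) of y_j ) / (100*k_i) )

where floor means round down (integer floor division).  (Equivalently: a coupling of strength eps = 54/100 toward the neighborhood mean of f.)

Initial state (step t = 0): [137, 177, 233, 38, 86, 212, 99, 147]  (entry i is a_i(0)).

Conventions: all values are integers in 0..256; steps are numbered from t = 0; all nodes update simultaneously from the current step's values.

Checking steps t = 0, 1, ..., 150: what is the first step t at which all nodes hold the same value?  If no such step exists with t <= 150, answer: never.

Simulating step by step:
t=0: [137, 177, 233, 38, 86, 212, 99, 147]  (not all equal)
t=1: [145, 120, 86, 95, 124, 99, 133, 139]  (not all equal)
t=2: [174, 179, 159, 164, 182, 167, 181, 178]  (not all equal)
t=3: [131, 127, 140, 137, 126, 135, 126, 128]  (not all equal)
t=4: [196, 197, 191, 193, 197, 194, 197, 198]  (not all equal)
t=5: [95, 94, 98, 97, 94, 96, 94, 94]  (not all equal)
t=6: [151, 150, 152, 152, 150, 151, 150, 150]  (not all equal)
t=7: [166, 167, 166, 166, 167, 166, 167, 167]  (not all equal)
t=8: [142, 141, 142, 142, 141, 142, 141, 141]  (not all equal)
t=9: [181, 181, 181, 181, 181, 181, 181, 181]  (all equal)

Answer: 9
Key observation: Synchronization is absorbing here: once all nodes are equal they stay equal, and step 9 is the first all-equal step.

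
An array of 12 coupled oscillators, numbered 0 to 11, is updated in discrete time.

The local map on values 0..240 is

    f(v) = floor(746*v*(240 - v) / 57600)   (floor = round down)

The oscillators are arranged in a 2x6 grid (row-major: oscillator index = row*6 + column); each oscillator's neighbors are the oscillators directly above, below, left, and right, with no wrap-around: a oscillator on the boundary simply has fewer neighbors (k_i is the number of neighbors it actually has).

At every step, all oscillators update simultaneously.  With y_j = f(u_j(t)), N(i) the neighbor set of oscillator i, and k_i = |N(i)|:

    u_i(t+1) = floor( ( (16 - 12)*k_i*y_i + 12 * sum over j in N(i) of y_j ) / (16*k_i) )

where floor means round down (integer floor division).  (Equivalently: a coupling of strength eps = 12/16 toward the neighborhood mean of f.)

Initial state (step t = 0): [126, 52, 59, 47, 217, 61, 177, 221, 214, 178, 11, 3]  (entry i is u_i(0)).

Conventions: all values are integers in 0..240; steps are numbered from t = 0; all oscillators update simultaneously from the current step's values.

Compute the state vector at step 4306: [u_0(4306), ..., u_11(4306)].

Simulating step by step:
t=0: [126, 52, 59, 47, 217, 61, 177, 221, 214, 178, 11, 3]
t=1: [147, 126, 113, 115, 88, 62, 126, 99, 101, 90, 61, 67]
t=2: [183, 182, 184, 179, 160, 156, 180, 183, 180, 170, 159, 143]
t=3: [136, 134, 137, 148, 160, 171, 136, 137, 140, 150, 166, 170]
t=4: [183, 182, 180, 174, 163, 157, 182, 182, 179, 172, 163, 155]
t=5: [135, 136, 141, 150, 160, 166, 135, 137, 141, 150, 161, 166]
t=6: [183, 182, 179, 173, 165, 161, 182, 182, 179, 173, 165, 160]
t=7: [135, 137, 142, 150, 158, 162, 135, 137, 142, 150, 158, 162]
t=8: [182, 181, 179, 173, 167, 164, 182, 181, 179, 173, 167, 164]
t=9: [136, 138, 142, 149, 156, 159, 136, 138, 142, 149, 156, 159]
t=10: [182, 181, 179, 174, 169, 167, 182, 181, 179, 174, 169, 167]
t=11: [136, 138, 142, 148, 153, 156, 136, 138, 142, 148, 153, 156]
t=12: [182, 181, 179, 176, 172, 170, 182, 181, 179, 176, 172, 170]
t=13: [136, 138, 141, 145, 150, 152, 136, 138, 141, 145, 150, 152]
t=14: [182, 181, 180, 177, 174, 173, 182, 181, 180, 177, 174, 173]
t=15: [136, 137, 140, 143, 147, 149, 136, 137, 140, 143, 147, 149]
t=16: [182, 182, 180, 179, 177, 175, 182, 182, 180, 179, 177, 175]
t=17: [136, 136, 138, 141, 144, 145, 136, 136, 138, 141, 144, 145]
t=18: [183, 182, 181, 180, 179, 178, 183, 182, 181, 180, 179, 178]
t=19: [135, 136, 137, 139, 140, 141, 135, 136, 137, 139, 140, 141]
t=20: [183, 182, 182, 181, 180, 180, 183, 182, 182, 181, 180, 180]
t=21: [135, 135, 136, 137, 138, 139, 135, 135, 136, 137, 138, 139]
t=22: [183, 183, 182, 182, 181, 181, 183, 183, 182, 182, 181, 181]
t=23: [135, 135, 135, 136, 137, 138, 135, 135, 135, 136, 137, 138]
t=24: [183, 183, 183, 182, 182, 182, 183, 183, 183, 182, 182, 182]
t=25: [135, 135, 135, 135, 136, 136, 135, 135, 135, 135, 136, 136]
t=26: [183, 183, 183, 183, 183, 183, 183, 183, 183, 183, 183, 183]
t=27: [135, 135, 135, 135, 135, 135, 135, 135, 135, 135, 135, 135]
t=28: [183, 183, 183, 183, 183, 183, 183, 183, 183, 183, 183, 183]

Answer: [183, 183, 183, 183, 183, 183, 183, 183, 183, 183, 183, 183]
Key observation: The state at step 26, [183, 183, 183, 183, 183, 183, 183, 183, 183, 183, 183, 183], reappears at step 28: the system is in a cycle of period 2 from step 26 on.  Therefore the state at step 4306 equals the state at step 26 + ((4306 - 26) mod 2) = 26, which is [183, 183, 183, 183, 183, 183, 183, 183, 183, 183, 183, 183].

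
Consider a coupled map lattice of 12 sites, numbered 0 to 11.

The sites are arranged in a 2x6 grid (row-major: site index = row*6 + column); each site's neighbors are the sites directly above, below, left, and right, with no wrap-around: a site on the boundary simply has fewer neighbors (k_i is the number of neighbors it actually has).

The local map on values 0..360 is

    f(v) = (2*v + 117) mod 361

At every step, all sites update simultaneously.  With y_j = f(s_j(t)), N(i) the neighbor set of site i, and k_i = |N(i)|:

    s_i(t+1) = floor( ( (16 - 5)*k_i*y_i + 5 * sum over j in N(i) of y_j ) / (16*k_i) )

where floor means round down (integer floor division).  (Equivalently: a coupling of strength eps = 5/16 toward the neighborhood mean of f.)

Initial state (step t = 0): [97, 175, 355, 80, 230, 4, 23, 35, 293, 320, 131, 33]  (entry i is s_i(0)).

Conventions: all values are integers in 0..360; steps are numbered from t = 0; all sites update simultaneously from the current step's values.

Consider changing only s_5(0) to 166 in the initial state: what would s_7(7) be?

Answer: s_7(7) = 261
Key observation: This trace re-runs the system from the modified initial state.

Derivation:
t=0: [97, 175, 355, 80, 230, 166, 23, 35, 293, 320, 131, 33]
t=1: [255, 135, 147, 227, 188, 122, 189, 192, 269, 90, 57, 142]
t=2: [207, 65, 89, 194, 136, 26, 155, 143, 252, 280, 207, 63]
t=3: [165, 222, 270, 165, 69, 158, 78, 88, 246, 277, 178, 220]
t=4: [133, 207, 259, 148, 203, 119, 246, 276, 264, 259, 156, 163]
t=5: [80, 179, 241, 109, 160, 282, 222, 284, 284, 230, 100, 122]
t=6: [239, 165, 244, 285, 153, 231, 231, 289, 303, 250, 248, 99]
t=7: [208, 143, 210, 282, 125, 208, 238, 261, 87, 236, 239, 290]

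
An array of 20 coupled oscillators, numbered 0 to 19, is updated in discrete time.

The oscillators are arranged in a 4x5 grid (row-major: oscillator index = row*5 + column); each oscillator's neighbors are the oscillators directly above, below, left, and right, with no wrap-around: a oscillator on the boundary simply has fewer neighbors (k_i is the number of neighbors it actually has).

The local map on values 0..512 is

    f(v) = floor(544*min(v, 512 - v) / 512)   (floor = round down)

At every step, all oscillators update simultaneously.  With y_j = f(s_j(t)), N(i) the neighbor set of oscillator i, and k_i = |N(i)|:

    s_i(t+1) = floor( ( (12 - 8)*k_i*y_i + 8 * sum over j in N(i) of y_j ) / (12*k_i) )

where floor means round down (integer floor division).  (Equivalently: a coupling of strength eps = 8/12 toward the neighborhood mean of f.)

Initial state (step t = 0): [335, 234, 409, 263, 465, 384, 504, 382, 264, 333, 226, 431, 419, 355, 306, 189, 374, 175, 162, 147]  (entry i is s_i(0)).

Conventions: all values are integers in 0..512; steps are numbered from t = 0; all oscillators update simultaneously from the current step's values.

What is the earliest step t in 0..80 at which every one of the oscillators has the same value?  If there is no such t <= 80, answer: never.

Simulating step by step:
t=0: [335, 234, 409, 263, 465, 384, 504, 382, 264, 333, 226, 431, 419, 355, 306, 189, 374, 175, 162, 147]  (not all equal)
t=1: [190, 150, 180, 181, 167, 142, 104, 125, 214, 181, 173, 110, 128, 180, 186, 195, 153, 154, 170, 182]  (not all equal)
t=2: [170, 164, 171, 196, 187, 159, 129, 154, 193, 197, 166, 137, 145, 187, 193, 184, 162, 160, 181, 190]  (not all equal)
t=3: [174, 168, 181, 199, 205, 165, 154, 167, 198, 204, 171, 154, 164, 192, 203, 181, 170, 171, 190, 199]  (not all equal)
t=4: [179, 179, 189, 207, 214, 175, 169, 182, 204, 214, 178, 170, 178, 201, 211, 184, 179, 183, 199, 209]  (not all equal)
t=5: [188, 189, 200, 215, 224, 185, 184, 195, 214, 223, 187, 184, 193, 211, 221, 191, 189, 195, 210, 219]  (not all equal)
t=6: [198, 201, 211, 226, 234, 196, 198, 208, 224, 234, 197, 198, 207, 222, 231, 200, 200, 208, 221, 229]  (not all equal)
t=7: [210, 214, 224, 237, 245, 209, 212, 222, 236, 245, 209, 211, 220, 234, 243, 211, 213, 221, 233, 240]  (not all equal)
t=8: [224, 228, 237, 249, 257, 222, 226, 236, 249, 257, 222, 225, 234, 247, 255, 224, 226, 234, 246, 253]  (not all equal)
t=9: [238, 242, 251, 262, 268, 236, 241, 250, 262, 268, 236, 240, 249, 261, 267, 237, 241, 249, 259, 266]  (not all equal)
t=10: [253, 257, 263, 263, 261, 251, 256, 263, 264, 260, 251, 256, 263, 264, 261, 252, 256, 263, 265, 263]  (not all equal)
t=11: [268, 268, 265, 264, 265, 267, 269, 265, 264, 265, 267, 269, 265, 263, 265, 268, 269, 265, 263, 264]  (not all equal)
t=12: [259, 259, 261, 262, 262, 259, 259, 261, 262, 262, 259, 259, 261, 263, 262, 259, 259, 261, 263, 263]  (not all equal)
t=13: [268, 267, 266, 265, 265, 268, 267, 266, 265, 265, 268, 267, 266, 264, 264, 268, 267, 266, 264, 264]  (not all equal)
t=14: [259, 260, 261, 261, 262, 259, 260, 261, 262, 262, 259, 260, 261, 262, 262, 259, 260, 261, 262, 263]  (not all equal)
t=15: [267, 267, 266, 265, 265, 267, 267, 266, 265, 265, 267, 267, 266, 265, 264, 267, 267, 266, 265, 264]  (not all equal)
t=16: [260, 260, 261, 261, 262, 260, 260, 261, 261, 262, 260, 260, 261, 262, 262, 260, 260, 261, 262, 262]  (not all equal)
t=17: [267, 266, 266, 265, 265, 267, 266, 266, 265, 265, 267, 266, 266, 265, 265, 267, 266, 266, 265, 265]  (not all equal)
t=18: [260, 260, 261, 261, 262, 260, 260, 261, 261, 262, 260, 260, 261, 261, 262, 260, 260, 261, 261, 262]  (not all equal)
t=19: [267, 266, 266, 265, 265, 267, 266, 266, 265, 265, 267, 266, 266, 265, 265, 267, 266, 266, 265, 265]  (not all equal)

Answer: never
Key observation: The state at step 17 reappears at step 19 — the system is in a cycle of period 2 from step 17 on.  No step 0..19 is synchronized, and the cycle repeats forever, so no step up to 80 (or ever) has all oscillators equal.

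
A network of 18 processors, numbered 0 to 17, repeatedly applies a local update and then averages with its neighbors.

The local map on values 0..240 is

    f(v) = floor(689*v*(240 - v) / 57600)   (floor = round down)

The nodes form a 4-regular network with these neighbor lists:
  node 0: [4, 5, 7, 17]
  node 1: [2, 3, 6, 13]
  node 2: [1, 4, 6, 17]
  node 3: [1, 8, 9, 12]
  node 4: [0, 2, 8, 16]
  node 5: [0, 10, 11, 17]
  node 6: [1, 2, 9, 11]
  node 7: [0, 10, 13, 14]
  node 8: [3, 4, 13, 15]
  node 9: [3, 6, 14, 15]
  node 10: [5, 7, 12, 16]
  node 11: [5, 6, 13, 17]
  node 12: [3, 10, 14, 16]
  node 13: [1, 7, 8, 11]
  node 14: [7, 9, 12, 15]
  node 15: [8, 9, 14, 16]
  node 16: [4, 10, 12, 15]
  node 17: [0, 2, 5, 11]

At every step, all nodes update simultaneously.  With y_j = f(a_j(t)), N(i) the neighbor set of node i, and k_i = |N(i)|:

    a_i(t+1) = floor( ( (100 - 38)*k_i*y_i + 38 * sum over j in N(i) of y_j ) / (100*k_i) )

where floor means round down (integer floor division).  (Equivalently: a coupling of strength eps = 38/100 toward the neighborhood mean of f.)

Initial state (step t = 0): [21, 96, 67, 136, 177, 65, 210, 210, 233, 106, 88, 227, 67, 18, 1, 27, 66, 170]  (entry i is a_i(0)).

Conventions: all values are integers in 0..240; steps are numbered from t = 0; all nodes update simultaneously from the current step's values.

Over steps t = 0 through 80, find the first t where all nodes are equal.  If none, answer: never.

Answer: never
Key observation: The state at step 11 reappears at step 13 — the system is in a cycle of period 2 from step 11 on.  No step 0..13 is synchronized, and the cycle repeats forever, so no step up to 80 (or ever) has all nodes equal.

Derivation:
t=0: [21, 96, 67, 136, 177, 65, 210, 210, 233, 106, 88, 227, 67, 18, 1, 27, 66, 170]  (not all equal)
t=1: [80, 143, 134, 151, 115, 121, 94, 71, 51, 134, 145, 59, 130, 57, 43, 73, 132, 122]  (not all equal)
t=2: [157, 160, 168, 158, 163, 165, 161, 140, 128, 158, 164, 138, 162, 129, 122, 142, 167, 165]  (not all equal)
t=3: [154, 153, 146, 155, 151, 150, 153, 165, 166, 156, 150, 162, 152, 168, 167, 163, 148, 150]  (not all equal)
t=4: [157, 157, 162, 156, 159, 159, 158, 149, 148, 154, 159, 152, 158, 146, 148, 150, 160, 160]  (not all equal)
t=5: [155, 155, 152, 156, 154, 154, 154, 160, 160, 158, 154, 158, 154, 162, 160, 160, 154, 153]  (not all equal)
t=6: [157, 156, 159, 155, 157, 157, 157, 153, 153, 154, 157, 154, 157, 152, 153, 153, 157, 158]  (not all equal)
t=7: [155, 156, 154, 157, 155, 155, 155, 158, 158, 157, 155, 157, 155, 159, 158, 158, 155, 154]  (not all equal)
t=8: [156, 156, 157, 155, 156, 156, 156, 154, 154, 155, 156, 155, 156, 154, 154, 154, 156, 157]  (not all equal)
t=9: [156, 156, 155, 156, 156, 156, 156, 157, 157, 157, 156, 156, 156, 157, 157, 157, 156, 155]  (not all equal)
t=10: [156, 156, 156, 155, 156, 156, 156, 155, 155, 155, 155, 156, 155, 155, 155, 155, 155, 156]  (not all equal)
t=11: [156, 156, 156, 156, 156, 156, 156, 156, 156, 156, 156, 156, 157, 156, 157, 157, 156, 156]  (not all equal)
t=12: [156, 156, 156, 155, 156, 156, 156, 155, 155, 155, 155, 156, 155, 156, 155, 155, 155, 156]  (not all equal)
t=13: [156, 156, 156, 156, 156, 156, 156, 156, 156, 156, 156, 156, 157, 156, 157, 157, 156, 156]  (not all equal)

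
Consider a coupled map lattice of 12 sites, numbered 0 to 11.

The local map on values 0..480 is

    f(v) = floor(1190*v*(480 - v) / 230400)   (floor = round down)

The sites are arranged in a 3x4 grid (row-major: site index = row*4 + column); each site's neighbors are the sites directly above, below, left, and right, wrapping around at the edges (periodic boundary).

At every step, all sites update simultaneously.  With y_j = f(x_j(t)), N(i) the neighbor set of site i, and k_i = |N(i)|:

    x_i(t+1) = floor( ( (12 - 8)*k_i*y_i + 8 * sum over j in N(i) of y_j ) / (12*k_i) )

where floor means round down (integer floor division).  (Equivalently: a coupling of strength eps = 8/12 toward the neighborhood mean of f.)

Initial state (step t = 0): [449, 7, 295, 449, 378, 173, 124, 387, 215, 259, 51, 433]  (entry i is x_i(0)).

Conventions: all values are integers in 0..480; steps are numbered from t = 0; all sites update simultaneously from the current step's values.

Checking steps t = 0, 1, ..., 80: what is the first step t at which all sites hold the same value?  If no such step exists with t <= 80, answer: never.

Simulating step by step:
t=0: [449, 7, 295, 449, 378, 173, 124, 387, 215, 259, 51, 433]  (not all equal)
t=1: [120, 159, 165, 130, 203, 214, 218, 162, 209, 214, 189, 145]  (not all equal)
t=2: [254, 267, 268, 246, 275, 288, 283, 267, 273, 286, 279, 262]  (not all equal)
t=3: [294, 291, 292, 295, 291, 287, 289, 292, 291, 288, 289, 293]  (not all equal)
t=4: [282, 284, 283, 282, 283, 285, 284, 283, 283, 284, 284, 282]  (not all equal)
t=5: [287, 287, 287, 287, 287, 287, 287, 287, 287, 287, 287, 287]  (all equal)

Answer: 5
Key observation: Synchronization is absorbing here: once all sites are equal they stay equal, and step 5 is the first all-equal step.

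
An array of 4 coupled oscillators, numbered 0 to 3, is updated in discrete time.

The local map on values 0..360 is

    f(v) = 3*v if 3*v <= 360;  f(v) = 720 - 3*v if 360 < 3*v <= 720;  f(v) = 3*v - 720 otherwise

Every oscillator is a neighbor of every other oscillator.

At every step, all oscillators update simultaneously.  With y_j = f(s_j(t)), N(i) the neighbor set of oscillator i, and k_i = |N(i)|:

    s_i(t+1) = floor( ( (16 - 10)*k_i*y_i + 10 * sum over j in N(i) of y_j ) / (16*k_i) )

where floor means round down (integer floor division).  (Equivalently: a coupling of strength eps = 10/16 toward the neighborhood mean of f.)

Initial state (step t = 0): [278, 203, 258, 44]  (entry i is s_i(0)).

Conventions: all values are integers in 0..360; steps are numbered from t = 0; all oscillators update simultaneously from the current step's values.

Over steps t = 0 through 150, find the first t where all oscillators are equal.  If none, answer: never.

Simulating step by step:
t=0: [278, 203, 258, 44]  (not all equal)
t=1: [104, 104, 94, 107]  (not all equal)
t=2: [307, 307, 302, 309]  (not all equal)
t=3: [199, 199, 196, 200]  (not all equal)
t=4: [124, 124, 125, 123]  (not all equal)
t=5: [348, 348, 347, 348]  (not all equal)
t=6: [323, 323, 322, 323]  (not all equal)
t=7: [248, 248, 247, 248]  (not all equal)
t=8: [23, 23, 22, 23]  (not all equal)
t=9: [68, 68, 67, 68]  (not all equal)
t=10: [203, 203, 202, 203]  (not all equal)
t=11: [111, 111, 112, 111]  (not all equal)
t=12: [333, 333, 334, 333]  (not all equal)
t=13: [279, 279, 280, 279]  (not all equal)
t=14: [117, 117, 118, 117]  (not all equal)
t=15: [351, 351, 352, 351]  (not all equal)
t=16: [333, 333, 334, 333]  (not all equal)

Answer: never
Key observation: The state at step 12 reappears at step 16 — the system is in a cycle of period 4 from step 12 on.  No step 0..16 is synchronized, and the cycle repeats forever, so no step up to 150 (or ever) has all oscillators equal.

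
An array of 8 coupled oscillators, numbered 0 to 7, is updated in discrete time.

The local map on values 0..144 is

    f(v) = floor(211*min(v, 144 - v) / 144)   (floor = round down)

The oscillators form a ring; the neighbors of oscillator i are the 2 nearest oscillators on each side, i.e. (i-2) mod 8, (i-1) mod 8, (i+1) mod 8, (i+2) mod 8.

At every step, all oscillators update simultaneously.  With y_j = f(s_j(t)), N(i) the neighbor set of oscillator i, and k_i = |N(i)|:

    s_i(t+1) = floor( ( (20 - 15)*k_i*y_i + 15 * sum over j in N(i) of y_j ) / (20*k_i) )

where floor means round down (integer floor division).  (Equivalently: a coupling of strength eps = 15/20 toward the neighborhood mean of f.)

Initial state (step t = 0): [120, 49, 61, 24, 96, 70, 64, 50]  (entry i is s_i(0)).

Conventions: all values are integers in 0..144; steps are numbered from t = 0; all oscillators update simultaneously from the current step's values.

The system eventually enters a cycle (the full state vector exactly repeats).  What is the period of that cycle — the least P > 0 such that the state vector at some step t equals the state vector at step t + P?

Simulating step by step:
t=0: [120, 49, 61, 24, 96, 70, 64, 50]
t=1: [69, 61, 61, 71, 77, 76, 75, 74]
t=2: [96, 96, 95, 96, 98, 100, 100, 98]
t=3: [68, 69, 69, 68, 67, 66, 66, 67]
t=4: [99, 99, 99, 99, 98, 97, 97, 98]
t=5: [65, 65, 65, 65, 66, 67, 67, 66]
t=6: [95, 95, 95, 95, 96, 96, 96, 96]
t=7: [70, 70, 70, 70, 70, 70, 70, 70]
t=8: [102, 102, 102, 102, 102, 102, 102, 102]
t=9: [61, 61, 61, 61, 61, 61, 61, 61]
t=10: [89, 89, 89, 89, 89, 89, 89, 89]
t=11: [80, 80, 80, 80, 80, 80, 80, 80]
t=12: [93, 93, 93, 93, 93, 93, 93, 93]
t=13: [74, 74, 74, 74, 74, 74, 74, 74]
t=14: [102, 102, 102, 102, 102, 102, 102, 102]

Answer: 6
Key observation: The state at step 8, [102, 102, 102, 102, 102, 102, 102, 102], reappears at step 14 — and no state repeats earlier — so the cycle the system enters has period 6.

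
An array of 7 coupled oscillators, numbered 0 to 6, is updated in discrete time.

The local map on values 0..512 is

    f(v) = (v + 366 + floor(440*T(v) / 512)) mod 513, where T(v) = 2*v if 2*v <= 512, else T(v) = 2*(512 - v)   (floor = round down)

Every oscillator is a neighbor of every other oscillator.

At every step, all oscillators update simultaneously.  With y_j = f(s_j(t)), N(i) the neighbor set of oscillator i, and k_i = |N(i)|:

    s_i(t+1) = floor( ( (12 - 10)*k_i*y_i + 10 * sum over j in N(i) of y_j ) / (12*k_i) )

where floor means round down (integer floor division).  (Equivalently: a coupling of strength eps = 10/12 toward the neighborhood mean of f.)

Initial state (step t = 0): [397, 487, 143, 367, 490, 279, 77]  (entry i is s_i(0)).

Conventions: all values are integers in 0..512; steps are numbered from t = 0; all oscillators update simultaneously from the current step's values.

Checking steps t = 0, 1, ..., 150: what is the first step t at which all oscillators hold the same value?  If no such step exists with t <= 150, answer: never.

Answer: 2
Key observation: Synchronization is absorbing here: once all oscillators are equal they stay equal, and step 2 is the first all-equal step.

Derivation:
t=0: [397, 487, 143, 367, 490, 279, 77]  (not all equal)
t=1: [290, 288, 284, 290, 288, 278, 279]  (not all equal)
t=2: [14, 14, 14, 14, 14, 14, 14]  (all equal)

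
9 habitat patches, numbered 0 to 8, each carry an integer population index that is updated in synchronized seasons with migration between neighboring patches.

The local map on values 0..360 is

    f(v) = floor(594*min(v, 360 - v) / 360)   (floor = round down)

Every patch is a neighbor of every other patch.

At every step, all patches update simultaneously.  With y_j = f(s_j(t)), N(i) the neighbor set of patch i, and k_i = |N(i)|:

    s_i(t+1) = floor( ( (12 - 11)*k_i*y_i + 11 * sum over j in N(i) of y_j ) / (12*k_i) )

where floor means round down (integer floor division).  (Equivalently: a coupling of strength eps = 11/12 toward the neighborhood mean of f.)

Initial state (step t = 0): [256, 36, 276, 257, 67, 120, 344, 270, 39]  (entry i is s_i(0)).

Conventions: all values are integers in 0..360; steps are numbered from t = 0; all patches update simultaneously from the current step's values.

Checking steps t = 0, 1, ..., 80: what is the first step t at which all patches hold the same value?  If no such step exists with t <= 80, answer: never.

Simulating step by step:
t=0: [256, 36, 276, 257, 67, 120, 344, 270, 39]  (not all equal)
t=1: [118, 122, 119, 118, 120, 117, 123, 119, 122]  (not all equal)
t=2: [197, 197, 197, 197, 197, 197, 197, 197, 197]  (all equal)

Answer: 2
Key observation: Synchronization is absorbing here: once all patches are equal they stay equal, and step 2 is the first all-equal step.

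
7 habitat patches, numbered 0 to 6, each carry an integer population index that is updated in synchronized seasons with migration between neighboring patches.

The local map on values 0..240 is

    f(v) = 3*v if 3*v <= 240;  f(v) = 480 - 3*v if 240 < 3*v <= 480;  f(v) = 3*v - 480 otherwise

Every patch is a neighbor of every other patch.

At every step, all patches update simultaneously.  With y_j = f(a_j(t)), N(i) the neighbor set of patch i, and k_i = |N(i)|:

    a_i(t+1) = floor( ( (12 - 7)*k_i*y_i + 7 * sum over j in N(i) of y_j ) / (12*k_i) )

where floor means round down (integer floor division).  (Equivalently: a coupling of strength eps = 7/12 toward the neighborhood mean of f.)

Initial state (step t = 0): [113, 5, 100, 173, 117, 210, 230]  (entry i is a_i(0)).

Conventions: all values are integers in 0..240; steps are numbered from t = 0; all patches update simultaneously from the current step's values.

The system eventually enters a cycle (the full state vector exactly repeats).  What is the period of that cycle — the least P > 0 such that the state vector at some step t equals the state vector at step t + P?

Simulating step by step:
t=0: [113, 5, 100, 173, 117, 210, 230]
t=1: [129, 88, 141, 96, 125, 131, 151]
t=2: [105, 144, 93, 136, 109, 103, 84]
t=3: [153, 116, 165, 123, 149, 155, 173]
t=4: [42, 77, 40, 71, 46, 40, 48]
t=5: [146, 179, 144, 174, 150, 144, 152]
t=6: [41, 46, 43, 41, 37, 43, 35]
t=7: [122, 127, 124, 122, 118, 124, 116]
t=8: [114, 109, 112, 114, 118, 112, 120]
t=9: [137, 142, 139, 137, 133, 139, 131]
t=10: [69, 64, 67, 69, 73, 67, 75]
t=11: [207, 202, 205, 207, 211, 205, 213]
t=12: [141, 136, 139, 141, 145, 139, 147]
t=13: [56, 61, 58, 56, 52, 58, 50]
t=14: [167, 172, 169, 167, 163, 169, 161]
t=15: [20, 25, 22, 20, 16, 22, 14]
t=16: [59, 64, 61, 59, 55, 61, 53]
t=17: [176, 181, 178, 176, 172, 178, 170]
t=18: [47, 52, 49, 47, 43, 49, 41]
t=19: [140, 145, 142, 140, 136, 142, 134]
t=20: [60, 55, 58, 60, 64, 58, 66]
t=21: [180, 175, 178, 180, 184, 178, 186]
t=22: [60, 55, 58, 60, 64, 58, 66]

Answer: 2
Key observation: The state at step 20, [60, 55, 58, 60, 64, 58, 66], reappears at step 22 — and no state repeats earlier — so the cycle the system enters has period 2.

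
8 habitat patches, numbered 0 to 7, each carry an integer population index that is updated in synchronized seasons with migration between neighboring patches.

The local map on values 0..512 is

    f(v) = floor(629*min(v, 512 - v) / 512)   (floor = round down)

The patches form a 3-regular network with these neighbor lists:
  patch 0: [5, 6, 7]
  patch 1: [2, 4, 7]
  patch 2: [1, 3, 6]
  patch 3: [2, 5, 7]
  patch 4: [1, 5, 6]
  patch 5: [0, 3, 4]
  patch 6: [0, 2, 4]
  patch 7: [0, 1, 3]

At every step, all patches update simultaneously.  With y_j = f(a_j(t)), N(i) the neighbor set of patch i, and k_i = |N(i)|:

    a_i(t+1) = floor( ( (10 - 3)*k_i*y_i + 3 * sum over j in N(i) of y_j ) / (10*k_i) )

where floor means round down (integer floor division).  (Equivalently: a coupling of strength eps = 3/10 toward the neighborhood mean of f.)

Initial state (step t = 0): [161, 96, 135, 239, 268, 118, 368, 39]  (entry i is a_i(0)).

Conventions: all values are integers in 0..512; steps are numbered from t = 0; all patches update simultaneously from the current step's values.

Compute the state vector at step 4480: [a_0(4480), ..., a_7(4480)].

Simulating step by step:
t=0: [161, 96, 135, 239, 268, 118, 368, 39]
t=1: [174, 133, 174, 240, 253, 179, 189, 93]
t=2: [205, 177, 218, 260, 278, 235, 236, 146]
t=3: [251, 225, 268, 289, 280, 286, 282, 203]
t=4: [296, 276, 292, 273, 283, 280, 286, 260]
t=5: [272, 288, 274, 291, 281, 283, 275, 301]
t=6: [288, 275, 288, 272, 282, 281, 290, 265]
t=7: [278, 289, 278, 291, 282, 283, 273, 298]
t=8: [284, 274, 284, 272, 282, 280, 290, 266]
t=9: [281, 290, 281, 292, 282, 285, 274, 298]
t=10: [281, 273, 281, 271, 281, 278, 289, 265]
t=11: [284, 292, 284, 294, 283, 287, 276, 299]
t=12: [278, 271, 278, 268, 280, 276, 286, 264]
t=13: [287, 294, 288, 297, 285, 289, 279, 301]
t=14: [275, 268, 274, 265, 277, 272, 283, 262]
t=15: [291, 298, 292, 301, 289, 294, 283, 304]
t=16: [270, 263, 269, 260, 272, 267, 278, 257]
t=17: [297, 304, 298, 307, 295, 300, 289, 310]
t=18: [262, 256, 261, 252, 265, 260, 270, 250]
t=19: [306, 311, 307, 308, 304, 308, 299, 307]
t=20: [253, 247, 251, 250, 254, 250, 258, 250]
t=21: [309, 304, 307, 307, 310, 307, 311, 306]
t=22: [249, 253, 250, 251, 248, 250, 247, 252]
t=23: [305, 309, 307, 307, 304, 306, 303, 308]
t=24: [253, 249, 251, 251, 254, 253, 255, 250]
t=25: [310, 306, 308, 308, 311, 310, 312, 307]
t=26: [248, 251, 249, 249, 246, 248, 245, 250]
t=27: [303, 307, 304, 305, 302, 303, 301, 306]
t=28: [256, 252, 254, 254, 256, 255, 258, 253]
t=29: [313, 309, 311, 311, 313, 313, 312, 310]
t=30: [244, 248, 246, 246, 244, 244, 244, 247]
t=31: [299, 303, 301, 301, 299, 299, 299, 302]
t=32: [260, 256, 258, 259, 260, 260, 260, 257]
t=33: [309, 313, 311, 310, 309, 309, 309, 312]
t=34: [248, 244, 246, 247, 248, 248, 248, 245]
t=35: [303, 299, 302, 302, 303, 303, 303, 300]
t=36: [256, 260, 257, 257, 256, 256, 256, 259]
t=37: [313, 310, 312, 312, 313, 313, 313, 310]
t=38: [244, 247, 245, 245, 244, 244, 244, 247]
t=39: [299, 302, 300, 300, 299, 299, 299, 302]
t=40: [260, 257, 259, 259, 260, 260, 260, 257]
t=41: [309, 312, 310, 310, 309, 309, 309, 312]
t=42: [248, 245, 247, 247, 248, 248, 248, 245]
t=43: [303, 300, 302, 302, 303, 303, 303, 300]
t=44: [256, 259, 257, 257, 256, 256, 256, 259]
t=45: [313, 310, 312, 312, 313, 313, 313, 310]

Answer: [260, 257, 259, 259, 260, 260, 260, 257]
Key observation: The state at step 37, [313, 310, 312, 312, 313, 313, 313, 310], reappears at step 45: the system is in a cycle of period 8 from step 37 on.  Therefore the state at step 4480 equals the state at step 37 + ((4480 - 37) mod 8) = 40, which is [260, 257, 259, 259, 260, 260, 260, 257].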